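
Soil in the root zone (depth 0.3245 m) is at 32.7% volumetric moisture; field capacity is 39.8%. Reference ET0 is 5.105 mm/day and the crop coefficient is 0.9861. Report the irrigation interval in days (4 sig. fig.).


Approach: apply soil-water budget scheduling, SMD = (FC-theta)/100*depth*1000; ETc = ET0*Kc; interval = SMD/ETc.
Step 1 — soil moisture deficit:
  SMD = (39.8 - 32.7)/100 * 0.3245 * 1000 = 23.0395 mm
Step 2 — daily crop ET (ETc = ET0*Kc):
  ETc = 5.105 * 0.9861 = 5.03404 mm/day
Step 3 — irrigation interval (SMD/ETc):
  interval = 23.0395 / 5.03404 = 4.577 days
Therefore the irrigation interval = 4.577 days.


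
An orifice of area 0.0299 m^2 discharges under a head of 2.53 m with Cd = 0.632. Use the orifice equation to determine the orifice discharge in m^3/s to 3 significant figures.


Approach: apply the orifice equation, Q = Cd*A*sqrt(2*g*h).
Q = 0.632 * 0.0299 * sqrt(2*9.81*2.53) = 0.133 m^3/s
Therefore the orifice discharge = 0.133 m^3/s.


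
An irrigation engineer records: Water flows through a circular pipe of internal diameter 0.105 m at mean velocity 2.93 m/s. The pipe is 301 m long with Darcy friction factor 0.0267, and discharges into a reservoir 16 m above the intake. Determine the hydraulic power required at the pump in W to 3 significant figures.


Approach: apply continuity + Darcy-Weisbach + hydraulic power, Q = A*v; hf = f*(L/D)*(v^2/(2g)); H = static + hf; P = rho*g*Q*H.
Step 1 — flow rate (continuity, Q = A*v):
  A = pi*(0.105/2)^2 = 0.0086590 m^2
  Q = 0.0086590 * 2.93 = 0.025371 m^3/s
Step 2 — friction head loss (Darcy-Weisbach):
  hf = 0.0267 * (301/0.105) * (2.93^2 / (2*9.81))
  hf = 33.491 m
Step 3 — total head: H = 16 + 33.491 = 49.491 m
Step 4 — hydraulic power (P = rho*g*Q*H):
  P = 1000 * 9.81 * 0.025371 * 49.491 = 12300 W
Therefore the hydraulic power required at the pump = 12300 W.


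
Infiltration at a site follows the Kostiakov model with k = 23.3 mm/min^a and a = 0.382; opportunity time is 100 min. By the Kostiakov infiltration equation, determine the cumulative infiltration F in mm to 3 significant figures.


Approach: apply the Kostiakov infiltration equation, F = k*t^a.
F = 23.3 * 100^0.382 = 135 mm
Therefore the cumulative infiltration F = 135 mm.


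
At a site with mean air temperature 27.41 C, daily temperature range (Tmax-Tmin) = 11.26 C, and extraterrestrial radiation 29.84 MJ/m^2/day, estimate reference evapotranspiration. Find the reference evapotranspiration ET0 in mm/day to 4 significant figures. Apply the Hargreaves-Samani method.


Approach: apply the Hargreaves-Samani method, ET0 = 0.0023*(Tmean+17.8)*sqrt(Tmax-Tmin)*0.408*Ra.
ET0 = 0.0023*(27.41+17.8)*sqrt(11.26)*0.408*29.84 = 4.248 mm/day
Therefore the reference evapotranspiration ET0 = 4.248 mm/day.


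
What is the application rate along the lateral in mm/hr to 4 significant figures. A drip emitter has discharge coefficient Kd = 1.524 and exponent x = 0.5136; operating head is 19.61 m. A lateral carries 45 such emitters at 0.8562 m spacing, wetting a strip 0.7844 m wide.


Approach: apply the emitter equation with a lateral mass balance, q = Kd*h^x; Q = n*q; rate = Q/(n*spacing*width).
Step 1 — single emitter flow (q = Kd*h^x):
  q = 1.524 * 19.61^0.5136 = 7.02751 L/hr
Step 2 — total lateral flow: Q = 45 * 7.02751 = 316.238 L/hr
Step 3 — wetted area: A = 45 * 0.8562 * 0.7844 = 30.2221 m^2
Step 4 — application rate: Q/A = 316.238/30.2221 = 10.46 mm/hr
Therefore the application rate along the lateral = 10.46 mm/hr.


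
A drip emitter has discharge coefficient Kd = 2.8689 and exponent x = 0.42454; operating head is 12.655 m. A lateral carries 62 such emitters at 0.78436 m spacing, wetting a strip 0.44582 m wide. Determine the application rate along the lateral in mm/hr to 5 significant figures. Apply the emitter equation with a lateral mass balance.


Approach: apply the emitter equation with a lateral mass balance, q = Kd*h^x; Q = n*q; rate = Q/(n*spacing*width).
Step 1 — single emitter flow (q = Kd*h^x):
  q = 2.8689 * 12.655^0.42454 = 8.426938 L/hr
Step 2 — total lateral flow: Q = 62 * 8.426938 = 522.4701 L/hr
Step 3 — wetted area: A = 62 * 0.78436 * 0.44582 = 21.68037 m^2
Step 4 — application rate: Q/A = 522.4701/21.68037 = 24.099 mm/hr
Therefore the application rate along the lateral = 24.099 mm/hr.


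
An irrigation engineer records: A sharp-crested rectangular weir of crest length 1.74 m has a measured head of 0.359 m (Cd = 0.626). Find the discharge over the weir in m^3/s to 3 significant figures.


Approach: apply the rectangular weir equation, Q = (2/3)*Cd*L*sqrt(2g)*H^1.5.
Q = (2/3)*0.626*1.74*sqrt(2*9.81)*0.359^1.5 = 0.692 m^3/s
Therefore the discharge over the weir = 0.692 m^3/s.


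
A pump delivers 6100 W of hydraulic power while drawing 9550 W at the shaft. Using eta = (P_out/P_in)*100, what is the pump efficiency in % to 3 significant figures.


eta = (6100 / 9550) * 100 = 63.9 %
Therefore the pump efficiency = 63.9 %.


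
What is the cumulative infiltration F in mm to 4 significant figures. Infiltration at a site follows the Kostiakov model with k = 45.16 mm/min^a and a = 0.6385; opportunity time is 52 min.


Approach: apply the Kostiakov infiltration equation, F = k*t^a.
F = 45.16 * 52^0.6385 = 562.9 mm
Therefore the cumulative infiltration F = 562.9 mm.


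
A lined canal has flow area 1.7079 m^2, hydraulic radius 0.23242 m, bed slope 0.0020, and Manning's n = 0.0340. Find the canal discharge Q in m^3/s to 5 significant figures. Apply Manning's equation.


Approach: apply Manning's equation, Q = (1/n)*A*R^(2/3)*S^(1/2).
Q = (1/0.0340) * 1.7079 * 0.23242^(2/3) * 0.0020^(1/2) = 0.84921 m^3/s
Therefore the canal discharge Q = 0.84921 m^3/s.


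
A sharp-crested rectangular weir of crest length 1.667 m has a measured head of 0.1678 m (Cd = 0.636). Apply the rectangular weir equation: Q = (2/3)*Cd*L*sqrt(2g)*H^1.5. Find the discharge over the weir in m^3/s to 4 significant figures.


Q = (2/3)*0.636*1.667*sqrt(2*9.81)*0.1678^1.5 = 0.2152 m^3/s
Therefore the discharge over the weir = 0.2152 m^3/s.


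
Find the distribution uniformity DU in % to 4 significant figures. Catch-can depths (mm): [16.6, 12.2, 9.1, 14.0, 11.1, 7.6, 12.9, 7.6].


Approach: apply the low-quarter distribution uniformity, DU = (mean of lowest quarter of readings / overall mean)*100.
sorted lowest 2 of 8: [7.6, 7.6] -> mean = 7.60000 mm
overall mean = 11.3875 mm
DU = (7.60000/11.3875)*100 = 66.74 %
Therefore the distribution uniformity DU = 66.74 %.


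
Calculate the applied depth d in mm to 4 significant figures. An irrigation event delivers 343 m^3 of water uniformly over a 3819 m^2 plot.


Approach: apply depth from volume over area, d = (V/A)*1000.
d = (343 / 3819) * 1000 = 89.81 mm
Therefore the applied depth d = 89.81 mm.


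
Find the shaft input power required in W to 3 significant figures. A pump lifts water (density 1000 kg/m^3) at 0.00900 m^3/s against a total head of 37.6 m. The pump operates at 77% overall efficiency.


Approach: apply hydraulic power then efficiency conversion, P = rho*g*Q*H; P_in = P/eta.
Step 1 — hydraulic power (P = rho*g*Q*H):
  P = 1000 * 9.81 * 0.00900 * 37.6 = 3319.7 W
Step 2 — input power: P_in = P/eta = 3319.7 / 0.77 = 4310 W
Therefore the shaft input power required = 4310 W.


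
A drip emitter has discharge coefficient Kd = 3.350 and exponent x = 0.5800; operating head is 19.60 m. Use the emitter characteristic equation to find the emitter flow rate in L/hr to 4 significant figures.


Approach: apply the emitter characteristic equation, q = Kd * h^x.
q = 3.350 * 19.60^0.5800 = 18.82 L/hr
Therefore the emitter flow rate = 18.82 L/hr.


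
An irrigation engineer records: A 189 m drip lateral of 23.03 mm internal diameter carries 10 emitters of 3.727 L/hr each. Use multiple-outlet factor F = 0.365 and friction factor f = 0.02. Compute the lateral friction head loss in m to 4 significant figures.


Approach: apply Darcy-Weisbach with the multiple-outlet F-factor, Q = n*q/(3600*1000) m^3/s; v = Q/A; hf = F*f*(L/D)*(v^2/(2g)).
Q = 10*3.727/(3600*1000) = 1.03528e-05 m^3/s
A = pi*(23.03e-3/2)^2 = 4.16560e-04 m^2, so v = Q/A = 0.0248530 m/s
hf = 0.365*0.02*(189/0.02303)*(0.0248530^2/(2*9.81)) = 0.001886 m
Therefore the lateral friction head loss = 0.001886 m.


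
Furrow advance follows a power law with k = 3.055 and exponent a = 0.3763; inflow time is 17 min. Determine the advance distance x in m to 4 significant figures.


Approach: apply the power-law advance function, x = k*t^a.
x = 3.055 * 17^0.3763 = 8.872 m
Therefore the advance distance x = 8.872 m.


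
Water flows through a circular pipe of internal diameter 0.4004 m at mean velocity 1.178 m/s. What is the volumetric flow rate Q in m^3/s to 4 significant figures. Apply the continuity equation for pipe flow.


Approach: apply the continuity equation for pipe flow, Q = A * v with A = pi*(D/2)^2.
A = pi*(0.4004/2)^2 = 0.125915 m^2
Q = 0.125915 * 1.178 = 0.1483 m^3/s
Therefore the volumetric flow rate Q = 0.1483 m^3/s.


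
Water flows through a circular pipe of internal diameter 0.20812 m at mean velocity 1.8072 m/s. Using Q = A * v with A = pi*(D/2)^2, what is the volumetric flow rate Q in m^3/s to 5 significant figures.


A = pi*(0.20812/2)^2 = 0.03401868 m^2
Q = 0.03401868 * 1.8072 = 0.061479 m^3/s
Therefore the volumetric flow rate Q = 0.061479 m^3/s.


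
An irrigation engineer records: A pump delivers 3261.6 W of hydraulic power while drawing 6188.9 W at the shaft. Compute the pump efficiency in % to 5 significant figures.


Approach: apply the efficiency ratio, eta = (P_out/P_in)*100.
eta = (3261.6 / 6188.9) * 100 = 52.701 %
Therefore the pump efficiency = 52.701 %.


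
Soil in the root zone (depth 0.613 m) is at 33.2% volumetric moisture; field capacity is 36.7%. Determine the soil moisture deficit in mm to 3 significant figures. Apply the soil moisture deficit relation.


Approach: apply the soil moisture deficit relation, SMD = (FC - theta)/100 * depth * 1000.
SMD = (36.7 - 33.2)/100 * 0.613 * 1000 = 21.5 mm
Therefore the soil moisture deficit = 21.5 mm.


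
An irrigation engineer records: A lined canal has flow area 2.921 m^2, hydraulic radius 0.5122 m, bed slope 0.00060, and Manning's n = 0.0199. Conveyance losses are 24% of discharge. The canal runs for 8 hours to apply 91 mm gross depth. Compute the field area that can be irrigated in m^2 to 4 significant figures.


Approach: apply Manning's equation with a conveyance and depth budget, Q = (1/n)*A*R^(2/3)*S^(1/2); Q_field = Q*(1-loss); Area = Q_field*t/(d/1000).
Step 1 — canal discharge (Manning's equation):
  Q = (1/0.0199) * 2.921 * 0.5122^(2/3) * 0.00060^(1/2) = 2.30169 m^3/s
Step 2 — delivered flow: Q_field = 2.30169*(1 - 24/100) = 1.74929 m^3/s
Step 3 — volume delivered: V = 1.74929 * 8*3600 = 50379.4 m^3
Step 4 — area served: A = V / (depth/1000) = 50379.4 / 0.091 = 553600 m^2
Therefore the field area that can be irrigated = 553600 m^2.


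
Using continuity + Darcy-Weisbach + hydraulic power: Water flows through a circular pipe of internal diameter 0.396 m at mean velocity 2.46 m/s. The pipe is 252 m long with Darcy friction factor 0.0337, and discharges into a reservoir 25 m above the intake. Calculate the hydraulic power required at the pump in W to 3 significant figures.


Approach: apply continuity + Darcy-Weisbach + hydraulic power, Q = A*v; hf = f*(L/D)*(v^2/(2g)); H = static + hf; P = rho*g*Q*H.
Step 1 — flow rate (continuity, Q = A*v):
  A = pi*(0.396/2)^2 = 0.12316 m^2
  Q = 0.12316 * 2.46 = 0.30298 m^3/s
Step 2 — friction head loss (Darcy-Weisbach):
  hf = 0.0337 * (252/0.396) * (2.46^2 / (2*9.81))
  hf = 6.6146 m
Step 3 — total head: H = 25 + 6.6146 = 31.615 m
Step 4 — hydraulic power (P = rho*g*Q*H):
  P = 1000 * 9.81 * 0.30298 * 31.615 = 94000 W
Therefore the hydraulic power required at the pump = 94000 W.


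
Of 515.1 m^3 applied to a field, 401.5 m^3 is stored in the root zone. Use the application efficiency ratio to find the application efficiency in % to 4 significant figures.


Approach: apply the application efficiency ratio, Ea = (stored/applied)*100.
Ea = (401.5/515.1)*100 = 77.95 %
Therefore the application efficiency = 77.95 %.


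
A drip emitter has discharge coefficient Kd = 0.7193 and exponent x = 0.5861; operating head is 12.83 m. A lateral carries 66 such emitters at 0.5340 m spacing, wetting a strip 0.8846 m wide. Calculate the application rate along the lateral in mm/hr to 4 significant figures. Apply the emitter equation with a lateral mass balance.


Approach: apply the emitter equation with a lateral mass balance, q = Kd*h^x; Q = n*q; rate = Q/(n*spacing*width).
Step 1 — single emitter flow (q = Kd*h^x):
  q = 0.7193 * 12.83^0.5861 = 3.20953 L/hr
Step 2 — total lateral flow: Q = 66 * 3.20953 = 211.829 L/hr
Step 3 — wetted area: A = 66 * 0.5340 * 0.8846 = 31.1768 m^2
Step 4 — application rate: Q/A = 211.829/31.1768 = 6.794 mm/hr
Therefore the application rate along the lateral = 6.794 mm/hr.


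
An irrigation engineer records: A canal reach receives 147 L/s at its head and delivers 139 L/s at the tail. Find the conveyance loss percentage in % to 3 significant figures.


Approach: apply the conveyance loss ratio, loss% = ((Q_head - Q_tail)/Q_head)*100.
loss = ((147 - 139)/147)*100 = 5.44 %
Therefore the conveyance loss percentage = 5.44 %.


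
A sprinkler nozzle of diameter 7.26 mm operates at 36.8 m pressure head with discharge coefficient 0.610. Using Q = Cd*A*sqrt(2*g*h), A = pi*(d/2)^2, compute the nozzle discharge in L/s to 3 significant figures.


A = pi*(7.26e-3/2)^2 = 4.1396e-05 m^2
Q = 0.610 * 4.1396e-05 * sqrt(2*9.81*36.8) * 1000 = 0.679 L/s
Therefore the nozzle discharge = 0.679 L/s.


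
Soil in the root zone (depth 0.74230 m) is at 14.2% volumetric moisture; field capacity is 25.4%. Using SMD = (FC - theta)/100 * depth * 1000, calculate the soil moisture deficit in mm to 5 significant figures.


SMD = (25.4 - 14.2)/100 * 0.74230 * 1000 = 83.138 mm
Therefore the soil moisture deficit = 83.138 mm.


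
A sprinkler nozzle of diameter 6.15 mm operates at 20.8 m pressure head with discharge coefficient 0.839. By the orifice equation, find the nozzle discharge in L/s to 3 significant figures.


Approach: apply the orifice equation, Q = Cd*A*sqrt(2*g*h), A = pi*(d/2)^2.
A = pi*(6.15e-3/2)^2 = 2.9706e-05 m^2
Q = 0.839 * 2.9706e-05 * sqrt(2*9.81*20.8) * 1000 = 0.503 L/s
Therefore the nozzle discharge = 0.503 L/s.


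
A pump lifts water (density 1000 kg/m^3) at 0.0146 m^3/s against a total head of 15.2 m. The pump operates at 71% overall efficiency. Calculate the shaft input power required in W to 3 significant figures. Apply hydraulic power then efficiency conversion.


Approach: apply hydraulic power then efficiency conversion, P = rho*g*Q*H; P_in = P/eta.
Step 1 — hydraulic power (P = rho*g*Q*H):
  P = 1000 * 9.81 * 0.0146 * 15.2 = 2177.0 W
Step 2 — input power: P_in = P/eta = 2177.0 / 0.71 = 3070 W
Therefore the shaft input power required = 3070 W.


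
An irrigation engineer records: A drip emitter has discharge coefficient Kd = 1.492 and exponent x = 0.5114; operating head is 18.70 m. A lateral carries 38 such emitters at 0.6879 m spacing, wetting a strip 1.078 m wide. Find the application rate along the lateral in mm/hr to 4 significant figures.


Approach: apply the emitter equation with a lateral mass balance, q = Kd*h^x; Q = n*q; rate = Q/(n*spacing*width).
Step 1 — single emitter flow (q = Kd*h^x):
  q = 1.492 * 18.70^0.5114 = 6.67096 L/hr
Step 2 — total lateral flow: Q = 38 * 6.67096 = 253.497 L/hr
Step 3 — wetted area: A = 38 * 0.6879 * 1.078 = 28.1791 m^2
Step 4 — application rate: Q/A = 253.497/28.1791 = 8.996 mm/hr
Therefore the application rate along the lateral = 8.996 mm/hr.


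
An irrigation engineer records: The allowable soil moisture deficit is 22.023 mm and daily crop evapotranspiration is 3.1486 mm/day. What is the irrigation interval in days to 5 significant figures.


Approach: apply the irrigation interval relation, interval = SMD / ETc.
interval = 22.023 / 3.1486 = 6.9945 days
Therefore the irrigation interval = 6.9945 days.


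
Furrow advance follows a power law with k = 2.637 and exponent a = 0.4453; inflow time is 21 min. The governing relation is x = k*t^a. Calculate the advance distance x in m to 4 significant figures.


x = 2.637 * 21^0.4453 = 10.23 m
Therefore the advance distance x = 10.23 m.


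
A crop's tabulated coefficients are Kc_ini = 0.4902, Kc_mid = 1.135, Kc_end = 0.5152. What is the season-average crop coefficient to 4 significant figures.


Approach: apply a simple seasonal average, Kc_avg = (Kc_ini + Kc_mid + Kc_end)/3.
Kc_avg = (0.4902 + 1.135 + 0.5152)/3 = 0.7135
Therefore the season-average crop coefficient = 0.7135.


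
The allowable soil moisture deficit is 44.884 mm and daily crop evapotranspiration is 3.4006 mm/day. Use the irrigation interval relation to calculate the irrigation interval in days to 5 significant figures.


Approach: apply the irrigation interval relation, interval = SMD / ETc.
interval = 44.884 / 3.4006 = 13.199 days
Therefore the irrigation interval = 13.199 days.


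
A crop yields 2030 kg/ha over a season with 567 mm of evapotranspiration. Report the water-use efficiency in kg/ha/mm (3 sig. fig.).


Approach: apply the water-use efficiency ratio, WUE = yield/ET.
WUE = 2030 / 567 = 3.58 kg/ha/mm
Therefore the water-use efficiency = 3.58 kg/ha/mm.


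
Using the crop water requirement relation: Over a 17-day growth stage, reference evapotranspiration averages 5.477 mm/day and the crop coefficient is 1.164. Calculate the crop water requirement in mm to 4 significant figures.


Approach: apply the crop water requirement relation, CWR = ET0 * Kc * days.
CWR = 5.477 * 1.164 * 17 = 108.4 mm
Therefore the crop water requirement = 108.4 mm.


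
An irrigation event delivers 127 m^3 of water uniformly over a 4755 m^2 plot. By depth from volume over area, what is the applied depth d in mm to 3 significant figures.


Approach: apply depth from volume over area, d = (V/A)*1000.
d = (127 / 4755) * 1000 = 26.7 mm
Therefore the applied depth d = 26.7 mm.


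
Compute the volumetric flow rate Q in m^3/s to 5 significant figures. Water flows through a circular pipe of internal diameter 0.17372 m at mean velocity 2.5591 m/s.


Approach: apply the continuity equation for pipe flow, Q = A * v with A = pi*(D/2)^2.
A = pi*(0.17372/2)^2 = 0.02370225 m^2
Q = 0.02370225 * 2.5591 = 0.060656 m^3/s
Therefore the volumetric flow rate Q = 0.060656 m^3/s.


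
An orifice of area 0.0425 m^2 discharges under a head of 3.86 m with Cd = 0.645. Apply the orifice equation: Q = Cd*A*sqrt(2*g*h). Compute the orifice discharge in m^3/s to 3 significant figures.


Q = 0.645 * 0.0425 * sqrt(2*9.81*3.86) = 0.239 m^3/s
Therefore the orifice discharge = 0.239 m^3/s.


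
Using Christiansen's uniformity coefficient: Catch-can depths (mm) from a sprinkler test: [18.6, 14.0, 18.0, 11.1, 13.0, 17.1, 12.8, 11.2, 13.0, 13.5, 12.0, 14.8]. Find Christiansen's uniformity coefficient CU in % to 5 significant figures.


Approach: apply Christiansen's uniformity coefficient, CU = (1 - mean_abs_deviation/mean)*100.
mean = 14.09167 mm
mean |d_i - mean| = 2.022222 mm
CU = (1 - 2.022222/14.09167)*100 = 85.650 %
Therefore Christiansen's uniformity coefficient CU = 85.650 %.


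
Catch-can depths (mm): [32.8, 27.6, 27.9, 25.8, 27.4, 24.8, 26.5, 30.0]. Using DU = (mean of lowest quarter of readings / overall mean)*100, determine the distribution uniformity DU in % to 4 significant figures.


sorted lowest 2 of 8: [24.8, 25.8] -> mean = 25.3000 mm
overall mean = 27.8500 mm
DU = (25.3000/27.8500)*100 = 90.84 %
Therefore the distribution uniformity DU = 90.84 %.


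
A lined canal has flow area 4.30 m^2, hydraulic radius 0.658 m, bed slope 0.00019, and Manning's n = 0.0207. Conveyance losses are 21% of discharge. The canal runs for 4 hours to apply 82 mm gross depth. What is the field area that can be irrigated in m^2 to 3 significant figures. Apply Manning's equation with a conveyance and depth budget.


Approach: apply Manning's equation with a conveyance and depth budget, Q = (1/n)*A*R^(2/3)*S^(1/2); Q_field = Q*(1-loss); Area = Q_field*t/(d/1000).
Step 1 — canal discharge (Manning's equation):
  Q = (1/0.0207) * 4.30 * 0.658^(2/3) * 0.00019^(1/2) = 2.1662 m^3/s
Step 2 — delivered flow: Q_field = 2.1662*(1 - 21/100) = 1.7113 m^3/s
Step 3 — volume delivered: V = 1.7113 * 4*3600 = 24642 m^3
Step 4 — area served: A = V / (depth/1000) = 24642 / 0.082 = 301000 m^2
Therefore the field area that can be irrigated = 301000 m^2.


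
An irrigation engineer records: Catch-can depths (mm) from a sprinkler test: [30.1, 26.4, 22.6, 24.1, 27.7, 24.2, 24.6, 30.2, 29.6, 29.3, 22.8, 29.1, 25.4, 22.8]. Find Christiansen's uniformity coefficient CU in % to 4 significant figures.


Approach: apply Christiansen's uniformity coefficient, CU = (1 - mean_abs_deviation/mean)*100.
mean = 26.3500 mm
mean |d_i - mean| = 2.56429 mm
CU = (1 - 2.56429/26.3500)*100 = 90.27 %
Therefore Christiansen's uniformity coefficient CU = 90.27 %.


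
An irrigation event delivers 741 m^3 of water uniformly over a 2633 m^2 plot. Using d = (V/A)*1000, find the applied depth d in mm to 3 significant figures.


d = (741 / 2633) * 1000 = 281 mm
Therefore the applied depth d = 281 mm.


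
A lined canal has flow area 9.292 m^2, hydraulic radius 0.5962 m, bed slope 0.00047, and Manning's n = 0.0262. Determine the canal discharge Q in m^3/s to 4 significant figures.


Approach: apply Manning's equation, Q = (1/n)*A*R^(2/3)*S^(1/2).
Q = (1/0.0262) * 9.292 * 0.5962^(2/3) * 0.00047^(1/2) = 5.447 m^3/s
Therefore the canal discharge Q = 5.447 m^3/s.


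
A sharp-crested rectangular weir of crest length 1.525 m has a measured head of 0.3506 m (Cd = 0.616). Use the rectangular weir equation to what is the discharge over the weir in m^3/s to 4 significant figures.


Approach: apply the rectangular weir equation, Q = (2/3)*Cd*L*sqrt(2g)*H^1.5.
Q = (2/3)*0.616*1.525*sqrt(2*9.81)*0.3506^1.5 = 0.5759 m^3/s
Therefore the discharge over the weir = 0.5759 m^3/s.


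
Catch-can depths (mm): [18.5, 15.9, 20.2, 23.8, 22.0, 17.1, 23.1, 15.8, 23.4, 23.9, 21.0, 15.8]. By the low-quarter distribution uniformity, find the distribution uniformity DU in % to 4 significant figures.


Approach: apply the low-quarter distribution uniformity, DU = (mean of lowest quarter of readings / overall mean)*100.
sorted lowest 3 of 12: [15.8, 15.8, 15.9] -> mean = 15.8333 mm
overall mean = 20.0417 mm
DU = (15.8333/20.0417)*100 = 79.00 %
Therefore the distribution uniformity DU = 79.00 %.


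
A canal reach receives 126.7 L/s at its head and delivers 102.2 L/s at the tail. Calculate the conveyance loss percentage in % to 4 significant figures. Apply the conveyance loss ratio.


Approach: apply the conveyance loss ratio, loss% = ((Q_head - Q_tail)/Q_head)*100.
loss = ((126.7 - 102.2)/126.7)*100 = 19.34 %
Therefore the conveyance loss percentage = 19.34 %.


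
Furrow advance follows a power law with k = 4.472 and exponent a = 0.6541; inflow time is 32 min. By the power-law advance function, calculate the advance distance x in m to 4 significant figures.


Approach: apply the power-law advance function, x = k*t^a.
x = 4.472 * 32^0.6541 = 43.15 m
Therefore the advance distance x = 43.15 m.


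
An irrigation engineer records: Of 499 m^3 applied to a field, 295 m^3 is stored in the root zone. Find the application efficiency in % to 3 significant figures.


Approach: apply the application efficiency ratio, Ea = (stored/applied)*100.
Ea = (295/499)*100 = 59.1 %
Therefore the application efficiency = 59.1 %.


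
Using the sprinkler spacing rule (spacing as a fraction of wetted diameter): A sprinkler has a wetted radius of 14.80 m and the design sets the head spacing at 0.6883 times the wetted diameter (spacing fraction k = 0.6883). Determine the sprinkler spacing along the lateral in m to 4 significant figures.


Approach: apply the sprinkler spacing rule (spacing as a fraction of wetted diameter), S = k*(2*R).
S = 0.6883 * (2 * 14.80) = 20.37 m
Therefore the sprinkler spacing along the lateral = 20.37 m.


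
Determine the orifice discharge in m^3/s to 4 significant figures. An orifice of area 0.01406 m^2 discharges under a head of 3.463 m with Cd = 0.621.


Approach: apply the orifice equation, Q = Cd*A*sqrt(2*g*h).
Q = 0.621 * 0.01406 * sqrt(2*9.81*3.463) = 0.07197 m^3/s
Therefore the orifice discharge = 0.07197 m^3/s.


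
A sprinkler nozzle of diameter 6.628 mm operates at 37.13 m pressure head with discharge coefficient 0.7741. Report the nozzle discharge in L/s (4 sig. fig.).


Approach: apply the orifice equation, Q = Cd*A*sqrt(2*g*h), A = pi*(d/2)^2.
A = pi*(6.628e-3/2)^2 = 3.45028e-05 m^2
Q = 0.7741 * 3.45028e-05 * sqrt(2*9.81*37.13) * 1000 = 0.7209 L/s
Therefore the nozzle discharge = 0.7209 L/s.


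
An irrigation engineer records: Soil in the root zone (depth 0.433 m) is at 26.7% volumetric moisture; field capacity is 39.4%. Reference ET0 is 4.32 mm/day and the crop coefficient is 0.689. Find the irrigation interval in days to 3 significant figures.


Approach: apply soil-water budget scheduling, SMD = (FC-theta)/100*depth*1000; ETc = ET0*Kc; interval = SMD/ETc.
Step 1 — soil moisture deficit:
  SMD = (39.4 - 26.7)/100 * 0.433 * 1000 = 54.991 mm
Step 2 — daily crop ET (ETc = ET0*Kc):
  ETc = 4.32 * 0.689 = 2.9765 mm/day
Step 3 — irrigation interval (SMD/ETc):
  interval = 54.991 / 2.9765 = 18.5 days
Therefore the irrigation interval = 18.5 days.


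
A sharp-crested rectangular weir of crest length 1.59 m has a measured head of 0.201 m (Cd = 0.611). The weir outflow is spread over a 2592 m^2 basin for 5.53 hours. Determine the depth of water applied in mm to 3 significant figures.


Approach: apply the rectangular weir equation with a volume-to-depth conversion, Q = (2/3)*Cd*L*sqrt(2g)*H^1.5; d = Q*t/A * 1000.
Step 1 — weir discharge:
  Q = (2/3)*0.611*1.59*sqrt(2*9.81)*0.201^1.5 = 0.25852 m^3/s
Step 2 — volume: V = 0.25852 * 5.53*3600 = 5146.6 m^3
Step 3 — depth: d = V/A * 1000 = 5146.6/2592 * 1000 = 1990 mm
Therefore the depth of water applied = 1990 mm.


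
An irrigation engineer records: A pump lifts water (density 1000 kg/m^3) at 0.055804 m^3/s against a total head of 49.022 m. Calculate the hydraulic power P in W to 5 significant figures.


Approach: apply the hydraulic power relation, P = rho*g*Q*H.
P = 1000 * 9.81 * 0.055804 * 49.022 = 26836 W
Therefore the hydraulic power P = 26836 W.


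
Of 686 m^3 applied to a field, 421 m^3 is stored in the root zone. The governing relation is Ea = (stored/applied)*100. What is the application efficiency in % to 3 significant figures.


Ea = (421/686)*100 = 61.4 %
Therefore the application efficiency = 61.4 %.


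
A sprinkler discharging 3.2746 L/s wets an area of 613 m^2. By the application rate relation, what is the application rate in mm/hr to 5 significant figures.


Approach: apply the application rate relation, rate = (Q/A)*3600.
rate = (3.2746 / 613) * 3600 = 19.231 mm/hr
Therefore the application rate = 19.231 mm/hr.


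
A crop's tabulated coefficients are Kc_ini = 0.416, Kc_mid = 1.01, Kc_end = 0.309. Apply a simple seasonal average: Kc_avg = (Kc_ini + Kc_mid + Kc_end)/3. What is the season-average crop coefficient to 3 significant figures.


Kc_avg = (0.416 + 1.01 + 0.309)/3 = 0.578
Therefore the season-average crop coefficient = 0.578.


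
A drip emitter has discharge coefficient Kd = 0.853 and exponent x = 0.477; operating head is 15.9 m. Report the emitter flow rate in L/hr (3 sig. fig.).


Approach: apply the emitter characteristic equation, q = Kd * h^x.
q = 0.853 * 15.9^0.477 = 3.19 L/hr
Therefore the emitter flow rate = 3.19 L/hr.


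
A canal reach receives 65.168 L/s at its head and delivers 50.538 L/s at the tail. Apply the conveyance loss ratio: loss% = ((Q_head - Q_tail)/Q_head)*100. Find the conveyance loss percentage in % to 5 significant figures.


loss = ((65.168 - 50.538)/65.168)*100 = 22.450 %
Therefore the conveyance loss percentage = 22.450 %.


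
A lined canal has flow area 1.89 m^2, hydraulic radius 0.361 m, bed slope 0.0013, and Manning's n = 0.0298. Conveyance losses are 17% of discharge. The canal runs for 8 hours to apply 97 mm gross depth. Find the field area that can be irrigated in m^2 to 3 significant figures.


Approach: apply Manning's equation with a conveyance and depth budget, Q = (1/n)*A*R^(2/3)*S^(1/2); Q_field = Q*(1-loss); Area = Q_field*t/(d/1000).
Step 1 — canal discharge (Manning's equation):
  Q = (1/0.0298) * 1.89 * 0.361^(2/3) * 0.0013^(1/2) = 1.1594 m^3/s
Step 2 — delivered flow: Q_field = 1.1594*(1 - 17/100) = 0.96228 m^3/s
Step 3 — volume delivered: V = 0.96228 * 8*3600 = 27714 m^3
Step 4 — area served: A = V / (depth/1000) = 27714 / 0.097 = 286000 m^2
Therefore the field area that can be irrigated = 286000 m^2.


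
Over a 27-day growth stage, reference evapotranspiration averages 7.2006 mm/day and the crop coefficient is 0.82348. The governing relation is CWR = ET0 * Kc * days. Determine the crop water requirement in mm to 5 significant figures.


CWR = 7.2006 * 0.82348 * 27 = 160.10 mm
Therefore the crop water requirement = 160.10 mm.


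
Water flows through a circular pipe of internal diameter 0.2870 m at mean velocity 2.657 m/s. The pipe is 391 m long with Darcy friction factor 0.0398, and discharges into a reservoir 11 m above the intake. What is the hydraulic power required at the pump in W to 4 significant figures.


Approach: apply continuity + Darcy-Weisbach + hydraulic power, Q = A*v; hf = f*(L/D)*(v^2/(2g)); H = static + hf; P = rho*g*Q*H.
Step 1 — flow rate (continuity, Q = A*v):
  A = pi*(0.2870/2)^2 = 0.0646925 m^2
  Q = 0.0646925 * 2.657 = 0.171888 m^3/s
Step 2 — friction head loss (Darcy-Weisbach):
  hf = 0.0398 * (391/0.2870) * (2.657^2 / (2*9.81))
  hf = 19.5102 m
Step 3 — total head: H = 11 + 19.5102 = 30.5102 m
Step 4 — hydraulic power (P = rho*g*Q*H):
  P = 1000 * 9.81 * 0.171888 * 30.5102 = 51450 W
Therefore the hydraulic power required at the pump = 51450 W.


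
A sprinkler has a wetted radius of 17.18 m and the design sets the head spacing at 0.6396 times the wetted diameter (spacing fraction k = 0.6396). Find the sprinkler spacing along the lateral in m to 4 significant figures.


Approach: apply the sprinkler spacing rule (spacing as a fraction of wetted diameter), S = k*(2*R).
S = 0.6396 * (2 * 17.18) = 21.98 m
Therefore the sprinkler spacing along the lateral = 21.98 m.


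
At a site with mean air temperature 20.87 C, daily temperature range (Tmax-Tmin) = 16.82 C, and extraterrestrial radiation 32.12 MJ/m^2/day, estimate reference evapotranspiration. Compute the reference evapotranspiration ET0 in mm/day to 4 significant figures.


Approach: apply the Hargreaves-Samani method, ET0 = 0.0023*(Tmean+17.8)*sqrt(Tmax-Tmin)*0.408*Ra.
ET0 = 0.0023*(20.87+17.8)*sqrt(16.82)*0.408*32.12 = 4.780 mm/day
Therefore the reference evapotranspiration ET0 = 4.780 mm/day.


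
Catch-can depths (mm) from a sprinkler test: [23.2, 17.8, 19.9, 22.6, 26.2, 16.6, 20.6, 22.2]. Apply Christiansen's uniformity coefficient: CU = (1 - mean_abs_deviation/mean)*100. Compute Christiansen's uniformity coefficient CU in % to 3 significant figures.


mean = 21.137 mm
mean |d_i - mean| = 2.4125 mm
CU = (1 - 2.4125/21.137)*100 = 88.6 %
Therefore Christiansen's uniformity coefficient CU = 88.6 %.


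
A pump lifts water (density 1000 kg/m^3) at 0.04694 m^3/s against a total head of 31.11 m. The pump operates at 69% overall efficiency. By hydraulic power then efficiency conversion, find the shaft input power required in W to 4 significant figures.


Approach: apply hydraulic power then efficiency conversion, P = rho*g*Q*H; P_in = P/eta.
Step 1 — hydraulic power (P = rho*g*Q*H):
  P = 1000 * 9.81 * 0.04694 * 31.11 = 14325.6 W
Step 2 — input power: P_in = P/eta = 14325.6 / 0.69 = 20760 W
Therefore the shaft input power required = 20760 W.


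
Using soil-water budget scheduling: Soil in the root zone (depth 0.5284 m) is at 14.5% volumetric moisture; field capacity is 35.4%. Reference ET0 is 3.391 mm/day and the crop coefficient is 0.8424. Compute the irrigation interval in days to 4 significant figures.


Approach: apply soil-water budget scheduling, SMD = (FC-theta)/100*depth*1000; ETc = ET0*Kc; interval = SMD/ETc.
Step 1 — soil moisture deficit:
  SMD = (35.4 - 14.5)/100 * 0.5284 * 1000 = 110.436 mm
Step 2 — daily crop ET (ETc = ET0*Kc):
  ETc = 3.391 * 0.8424 = 2.85658 mm/day
Step 3 — irrigation interval (SMD/ETc):
  interval = 110.436 / 2.85658 = 38.66 days
Therefore the irrigation interval = 38.66 days.


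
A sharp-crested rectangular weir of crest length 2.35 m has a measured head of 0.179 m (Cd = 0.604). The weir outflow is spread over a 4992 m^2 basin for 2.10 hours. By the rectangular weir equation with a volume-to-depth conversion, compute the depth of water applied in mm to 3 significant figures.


Approach: apply the rectangular weir equation with a volume-to-depth conversion, Q = (2/3)*Cd*L*sqrt(2g)*H^1.5; d = Q*t/A * 1000.
Step 1 — weir discharge:
  Q = (2/3)*0.604*2.35*sqrt(2*9.81)*0.179^1.5 = 0.31743 m^3/s
Step 2 — volume: V = 0.31743 * 2.10*3600 = 2399.7 m^3
Step 3 — depth: d = V/A * 1000 = 2399.7/4992 * 1000 = 481 mm
Therefore the depth of water applied = 481 mm.


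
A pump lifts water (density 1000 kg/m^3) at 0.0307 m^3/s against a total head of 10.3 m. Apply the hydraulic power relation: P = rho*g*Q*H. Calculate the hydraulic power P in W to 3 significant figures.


P = 1000 * 9.81 * 0.0307 * 10.3 = 3100 W
Therefore the hydraulic power P = 3100 W.


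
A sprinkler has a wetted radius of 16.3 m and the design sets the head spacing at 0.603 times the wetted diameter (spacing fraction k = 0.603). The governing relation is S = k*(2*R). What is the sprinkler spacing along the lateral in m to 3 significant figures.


S = 0.603 * (2 * 16.3) = 19.7 m
Therefore the sprinkler spacing along the lateral = 19.7 m.


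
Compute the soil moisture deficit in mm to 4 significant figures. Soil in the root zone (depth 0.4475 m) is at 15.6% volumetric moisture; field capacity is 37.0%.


Approach: apply the soil moisture deficit relation, SMD = (FC - theta)/100 * depth * 1000.
SMD = (37.0 - 15.6)/100 * 0.4475 * 1000 = 95.77 mm
Therefore the soil moisture deficit = 95.77 mm.


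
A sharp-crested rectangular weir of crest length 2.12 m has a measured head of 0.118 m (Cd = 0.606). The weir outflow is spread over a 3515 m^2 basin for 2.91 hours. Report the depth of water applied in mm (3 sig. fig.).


Approach: apply the rectangular weir equation with a volume-to-depth conversion, Q = (2/3)*Cd*L*sqrt(2g)*H^1.5; d = Q*t/A * 1000.
Step 1 — weir discharge:
  Q = (2/3)*0.606*2.12*sqrt(2*9.81)*0.118^1.5 = 0.15378 m^3/s
Step 2 — volume: V = 0.15378 * 2.91*3600 = 1611.0 m^3
Step 3 — depth: d = V/A * 1000 = 1611.0/3515 * 1000 = 458 mm
Therefore the depth of water applied = 458 mm.


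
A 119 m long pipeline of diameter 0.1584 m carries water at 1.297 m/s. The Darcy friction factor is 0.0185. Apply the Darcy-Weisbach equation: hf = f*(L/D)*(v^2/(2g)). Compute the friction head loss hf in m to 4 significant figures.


hf = 0.0185 * (119/0.1584) * (1.297^2 / (2*9.81))
hf = 1.192 m
Therefore the friction head loss hf = 1.192 m.


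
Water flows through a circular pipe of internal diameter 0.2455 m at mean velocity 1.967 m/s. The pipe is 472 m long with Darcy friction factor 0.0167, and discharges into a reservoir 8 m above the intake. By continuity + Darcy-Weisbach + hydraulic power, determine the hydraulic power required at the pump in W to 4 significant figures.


Approach: apply continuity + Darcy-Weisbach + hydraulic power, Q = A*v; hf = f*(L/D)*(v^2/(2g)); H = static + hf; P = rho*g*Q*H.
Step 1 — flow rate (continuity, Q = A*v):
  A = pi*(0.2455/2)^2 = 0.0473361 m^2
  Q = 0.0473361 * 1.967 = 0.0931102 m^3/s
Step 2 — friction head loss (Darcy-Weisbach):
  hf = 0.0167 * (472/0.2455) * (1.967^2 / (2*9.81))
  hf = 6.33165 m
Step 3 — total head: H = 8 + 6.33165 = 14.3316 m
Step 4 — hydraulic power (P = rho*g*Q*H):
  P = 1000 * 9.81 * 0.0931102 * 14.3316 = 13090 W
Therefore the hydraulic power required at the pump = 13090 W.


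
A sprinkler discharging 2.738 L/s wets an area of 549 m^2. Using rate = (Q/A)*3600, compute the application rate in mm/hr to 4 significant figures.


rate = (2.738 / 549) * 3600 = 17.95 mm/hr
Therefore the application rate = 17.95 mm/hr.


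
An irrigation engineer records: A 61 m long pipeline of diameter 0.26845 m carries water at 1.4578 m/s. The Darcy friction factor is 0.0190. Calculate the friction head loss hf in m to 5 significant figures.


Approach: apply the Darcy-Weisbach equation, hf = f*(L/D)*(v^2/(2g)).
hf = 0.0190 * (61/0.26845) * (1.4578^2 / (2*9.81))
hf = 0.46765 m
Therefore the friction head loss hf = 0.46765 m.


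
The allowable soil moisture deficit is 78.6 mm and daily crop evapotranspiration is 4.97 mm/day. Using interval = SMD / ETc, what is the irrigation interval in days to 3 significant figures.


interval = 78.6 / 4.97 = 15.8 days
Therefore the irrigation interval = 15.8 days.


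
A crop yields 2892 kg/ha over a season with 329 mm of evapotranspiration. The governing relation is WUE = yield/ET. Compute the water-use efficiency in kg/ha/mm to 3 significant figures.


WUE = 2892 / 329 = 8.79 kg/ha/mm
Therefore the water-use efficiency = 8.79 kg/ha/mm.


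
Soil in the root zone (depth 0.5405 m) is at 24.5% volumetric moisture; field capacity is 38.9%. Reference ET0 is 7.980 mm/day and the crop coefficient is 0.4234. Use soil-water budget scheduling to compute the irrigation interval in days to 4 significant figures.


Approach: apply soil-water budget scheduling, SMD = (FC-theta)/100*depth*1000; ETc = ET0*Kc; interval = SMD/ETc.
Step 1 — soil moisture deficit:
  SMD = (38.9 - 24.5)/100 * 0.5405 * 1000 = 77.8320 mm
Step 2 — daily crop ET (ETc = ET0*Kc):
  ETc = 7.980 * 0.4234 = 3.37873 mm/day
Step 3 — irrigation interval (SMD/ETc):
  interval = 77.8320 / 3.37873 = 23.04 days
Therefore the irrigation interval = 23.04 days.


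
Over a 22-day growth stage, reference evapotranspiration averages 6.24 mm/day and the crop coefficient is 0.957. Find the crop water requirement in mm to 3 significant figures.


Approach: apply the crop water requirement relation, CWR = ET0 * Kc * days.
CWR = 6.24 * 0.957 * 22 = 131 mm
Therefore the crop water requirement = 131 mm.


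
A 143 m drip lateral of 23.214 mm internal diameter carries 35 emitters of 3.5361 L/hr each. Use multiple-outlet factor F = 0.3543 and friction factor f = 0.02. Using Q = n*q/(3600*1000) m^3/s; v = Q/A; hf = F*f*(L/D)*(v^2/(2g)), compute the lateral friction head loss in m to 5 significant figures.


Q = 35*3.5361/(3600*1000) = 3.437875e-05 m^3/s
A = pi*(23.214e-3/2)^2 = 4.232431e-04 m^2, so v = Q/A = 0.08122697 m/s
hf = 0.3543*0.02*(143/0.023214)*(0.08122697^2/(2*9.81)) = 0.014679 m
Therefore the lateral friction head loss = 0.014679 m.


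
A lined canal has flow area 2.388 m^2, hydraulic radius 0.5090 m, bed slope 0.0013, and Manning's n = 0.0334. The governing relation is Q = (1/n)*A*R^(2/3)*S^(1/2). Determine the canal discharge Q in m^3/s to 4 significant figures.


Q = (1/0.0334) * 2.388 * 0.5090^(2/3) * 0.0013^(1/2) = 1.643 m^3/s
Therefore the canal discharge Q = 1.643 m^3/s.


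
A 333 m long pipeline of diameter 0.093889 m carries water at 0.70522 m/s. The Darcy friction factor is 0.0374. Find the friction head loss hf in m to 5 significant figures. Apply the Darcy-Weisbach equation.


Approach: apply the Darcy-Weisbach equation, hf = f*(L/D)*(v^2/(2g)).
hf = 0.0374 * (333/0.093889) * (0.70522^2 / (2*9.81))
hf = 3.3624 m
Therefore the friction head loss hf = 3.3624 m.


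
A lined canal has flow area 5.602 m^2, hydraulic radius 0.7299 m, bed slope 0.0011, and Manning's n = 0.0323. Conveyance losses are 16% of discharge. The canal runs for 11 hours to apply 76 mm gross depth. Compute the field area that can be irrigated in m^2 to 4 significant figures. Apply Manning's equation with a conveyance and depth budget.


Approach: apply Manning's equation with a conveyance and depth budget, Q = (1/n)*A*R^(2/3)*S^(1/2); Q_field = Q*(1-loss); Area = Q_field*t/(d/1000).
Step 1 — canal discharge (Manning's equation):
  Q = (1/0.0323) * 5.602 * 0.7299^(2/3) * 0.0011^(1/2) = 4.66315 m^3/s
Step 2 — delivered flow: Q_field = 4.66315*(1 - 16/100) = 3.91704 m^3/s
Step 3 — volume delivered: V = 3.91704 * 11*3600 = 155115 m^3
Step 4 — area served: A = V / (depth/1000) = 155115 / 0.076 = 2041000 m^2
Therefore the field area that can be irrigated = 2041000 m^2.
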